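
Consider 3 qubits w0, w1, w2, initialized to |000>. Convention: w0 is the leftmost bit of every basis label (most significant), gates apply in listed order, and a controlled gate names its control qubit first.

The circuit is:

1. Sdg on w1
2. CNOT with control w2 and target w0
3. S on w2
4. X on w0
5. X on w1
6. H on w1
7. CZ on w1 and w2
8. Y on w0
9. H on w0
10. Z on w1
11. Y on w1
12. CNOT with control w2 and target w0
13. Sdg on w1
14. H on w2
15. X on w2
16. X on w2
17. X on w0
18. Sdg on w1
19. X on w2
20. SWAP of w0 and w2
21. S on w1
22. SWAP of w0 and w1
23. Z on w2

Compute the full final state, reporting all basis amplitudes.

The final amplitudes are -sqrt(2)/4 on |000>, sqrt(2)/4 on |001>, -sqrt(2)/4 on |010>, sqrt(2)/4 on |011>, -sqrt(2)*I/4 on |100>, sqrt(2)*I/4 on |101>, -sqrt(2)*I/4 on |110>, sqrt(2)*I/4 on |111>.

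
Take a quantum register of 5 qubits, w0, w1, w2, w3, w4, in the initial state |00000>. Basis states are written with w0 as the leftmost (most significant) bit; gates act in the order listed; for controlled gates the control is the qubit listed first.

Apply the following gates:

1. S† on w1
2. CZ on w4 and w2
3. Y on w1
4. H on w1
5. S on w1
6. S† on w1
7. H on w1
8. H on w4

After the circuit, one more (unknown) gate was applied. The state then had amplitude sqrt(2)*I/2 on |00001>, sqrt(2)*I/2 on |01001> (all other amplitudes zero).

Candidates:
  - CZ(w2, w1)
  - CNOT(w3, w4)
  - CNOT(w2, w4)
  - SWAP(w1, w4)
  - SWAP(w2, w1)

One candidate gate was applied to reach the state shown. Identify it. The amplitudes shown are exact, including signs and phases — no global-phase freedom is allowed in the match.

It was SWAP(w1, w4) that produced the state shown.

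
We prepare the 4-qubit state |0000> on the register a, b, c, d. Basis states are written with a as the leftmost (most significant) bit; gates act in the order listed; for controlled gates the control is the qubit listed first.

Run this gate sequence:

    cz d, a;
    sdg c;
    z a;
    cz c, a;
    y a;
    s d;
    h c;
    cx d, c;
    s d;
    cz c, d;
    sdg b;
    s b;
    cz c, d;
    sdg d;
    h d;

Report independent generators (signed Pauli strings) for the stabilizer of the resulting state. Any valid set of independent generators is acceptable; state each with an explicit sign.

The final state is stabilized by the group generated by +IIXI, +IIIX, -ZIII, +IZII; other independent generating sets are equally valid. Key observation: the block from step 9 through step 14 cancels to the identity and can be dropped.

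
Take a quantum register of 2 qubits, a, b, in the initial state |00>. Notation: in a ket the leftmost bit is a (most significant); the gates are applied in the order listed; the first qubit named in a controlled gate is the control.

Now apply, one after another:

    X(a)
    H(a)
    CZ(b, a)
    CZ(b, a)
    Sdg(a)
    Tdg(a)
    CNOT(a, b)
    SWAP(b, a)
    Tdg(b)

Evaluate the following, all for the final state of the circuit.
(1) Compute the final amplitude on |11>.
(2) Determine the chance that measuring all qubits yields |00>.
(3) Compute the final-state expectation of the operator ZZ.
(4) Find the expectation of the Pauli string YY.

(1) The final state's coefficient on |11> equals sqrt(2)/2. Key observation: gates 3-4 undo each other exactly, leaving only the rest of the circuit to track.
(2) The probability of measuring |00> is 1/2.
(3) In the final state, ZZ has expectation 1.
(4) The expectation value of YY is -1.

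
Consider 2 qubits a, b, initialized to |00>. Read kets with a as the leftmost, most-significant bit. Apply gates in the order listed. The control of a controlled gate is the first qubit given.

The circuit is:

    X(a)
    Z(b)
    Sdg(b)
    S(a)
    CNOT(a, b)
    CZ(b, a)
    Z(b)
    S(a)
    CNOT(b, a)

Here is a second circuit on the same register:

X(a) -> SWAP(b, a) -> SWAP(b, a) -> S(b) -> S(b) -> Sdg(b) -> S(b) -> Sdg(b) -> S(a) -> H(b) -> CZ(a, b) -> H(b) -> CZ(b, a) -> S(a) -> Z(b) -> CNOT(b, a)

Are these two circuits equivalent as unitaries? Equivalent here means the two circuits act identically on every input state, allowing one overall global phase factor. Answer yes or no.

Yes: on every input state the two circuits agree up to one overall phase factor.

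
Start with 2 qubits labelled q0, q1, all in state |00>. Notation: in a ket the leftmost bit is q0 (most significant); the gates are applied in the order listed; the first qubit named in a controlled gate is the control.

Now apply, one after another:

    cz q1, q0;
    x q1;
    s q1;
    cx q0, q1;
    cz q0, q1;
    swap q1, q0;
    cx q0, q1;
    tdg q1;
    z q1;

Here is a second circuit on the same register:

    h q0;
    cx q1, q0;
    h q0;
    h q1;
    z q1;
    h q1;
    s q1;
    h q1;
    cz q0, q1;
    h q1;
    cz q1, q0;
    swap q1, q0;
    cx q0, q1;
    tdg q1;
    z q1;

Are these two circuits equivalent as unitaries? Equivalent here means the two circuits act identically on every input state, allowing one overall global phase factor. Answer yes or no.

Yes, they are equivalent — the unitaries differ by at most a global phase.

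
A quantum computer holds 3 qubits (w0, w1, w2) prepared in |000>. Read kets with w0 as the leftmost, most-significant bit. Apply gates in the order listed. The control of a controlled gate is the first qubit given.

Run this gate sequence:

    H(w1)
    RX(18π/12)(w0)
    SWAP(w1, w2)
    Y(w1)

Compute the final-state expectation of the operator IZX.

The observable IZX averages to -1.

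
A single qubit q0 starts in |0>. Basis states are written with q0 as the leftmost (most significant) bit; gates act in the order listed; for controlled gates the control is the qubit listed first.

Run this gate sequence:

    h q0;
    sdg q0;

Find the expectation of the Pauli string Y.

The expectation value of Y is -1.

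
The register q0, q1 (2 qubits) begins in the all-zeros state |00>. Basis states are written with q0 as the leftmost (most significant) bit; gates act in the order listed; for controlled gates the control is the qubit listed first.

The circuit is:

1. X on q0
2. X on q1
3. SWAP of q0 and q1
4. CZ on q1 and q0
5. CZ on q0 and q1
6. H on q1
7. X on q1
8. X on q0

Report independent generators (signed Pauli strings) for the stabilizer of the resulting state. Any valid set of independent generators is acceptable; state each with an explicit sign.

The final state is stabilized by the group generated by -IX, +ZI; other independent generating sets are equally valid.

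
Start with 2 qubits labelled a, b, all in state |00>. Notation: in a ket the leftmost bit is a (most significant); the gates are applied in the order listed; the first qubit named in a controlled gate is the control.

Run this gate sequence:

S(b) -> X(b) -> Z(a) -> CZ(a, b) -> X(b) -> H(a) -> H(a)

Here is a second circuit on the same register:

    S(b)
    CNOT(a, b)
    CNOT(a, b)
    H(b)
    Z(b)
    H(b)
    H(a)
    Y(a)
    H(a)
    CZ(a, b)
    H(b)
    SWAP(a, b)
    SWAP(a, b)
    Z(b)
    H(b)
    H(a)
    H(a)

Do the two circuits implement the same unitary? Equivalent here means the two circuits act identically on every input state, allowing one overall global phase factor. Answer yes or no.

No — the two circuits implement different unitaries, even allowing a global phase.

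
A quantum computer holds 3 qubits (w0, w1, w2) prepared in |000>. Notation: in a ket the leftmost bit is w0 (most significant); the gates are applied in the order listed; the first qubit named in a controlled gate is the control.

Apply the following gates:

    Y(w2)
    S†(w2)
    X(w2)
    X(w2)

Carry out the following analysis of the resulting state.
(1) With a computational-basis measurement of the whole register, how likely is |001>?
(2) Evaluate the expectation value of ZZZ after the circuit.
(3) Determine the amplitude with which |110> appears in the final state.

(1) The probability of measuring |001> is 1. Key observation: gates 3-4 undo each other exactly, leaving only the rest of the circuit to track.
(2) In the final state, ZZZ has expectation -1.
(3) The amplitude on |110> is 0.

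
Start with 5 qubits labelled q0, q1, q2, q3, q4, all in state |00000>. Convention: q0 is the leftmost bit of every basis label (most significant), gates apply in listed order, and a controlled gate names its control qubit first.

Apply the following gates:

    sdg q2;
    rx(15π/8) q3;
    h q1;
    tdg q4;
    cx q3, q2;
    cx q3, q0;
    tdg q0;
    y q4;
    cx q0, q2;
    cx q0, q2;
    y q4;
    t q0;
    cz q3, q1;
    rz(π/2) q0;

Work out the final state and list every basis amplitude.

After the circuit, the state carries amplitude sqrt(2)*exp(3*I*pi/4)*cos(pi/16)/2 on |00000>, sqrt(2)*exp(3*I*pi/4)*cos(pi/16)/2 on |01000>, -sqrt(2)*exp(3*I*pi/4)*sin(pi/16)/2 on |10110>, sqrt(2)*exp(3*I*pi/4)*sin(pi/16)/2 on |11110>, and 0 on every other basis state.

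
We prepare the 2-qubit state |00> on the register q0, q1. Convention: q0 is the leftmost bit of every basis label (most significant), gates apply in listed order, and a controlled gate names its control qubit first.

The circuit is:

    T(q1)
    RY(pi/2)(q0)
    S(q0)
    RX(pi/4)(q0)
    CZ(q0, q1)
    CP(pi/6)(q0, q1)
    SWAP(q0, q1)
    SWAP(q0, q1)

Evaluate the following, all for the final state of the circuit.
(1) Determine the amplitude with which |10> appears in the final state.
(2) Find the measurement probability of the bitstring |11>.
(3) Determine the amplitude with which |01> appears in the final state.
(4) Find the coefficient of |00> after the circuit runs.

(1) The final state's coefficient on |10> equals -sqrt(2)*I*sqrt(2 - sqrt(2))/4 + sqrt(2)*I*sqrt(sqrt(2) + 2)/4.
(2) A full measurement returns |11> with probability 0.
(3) |01> carries amplitude 0 in the final state.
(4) |00> carries amplitude sqrt(2)*(sqrt(2 - sqrt(2)) + sqrt(sqrt(2) + 2))/4 in the final state.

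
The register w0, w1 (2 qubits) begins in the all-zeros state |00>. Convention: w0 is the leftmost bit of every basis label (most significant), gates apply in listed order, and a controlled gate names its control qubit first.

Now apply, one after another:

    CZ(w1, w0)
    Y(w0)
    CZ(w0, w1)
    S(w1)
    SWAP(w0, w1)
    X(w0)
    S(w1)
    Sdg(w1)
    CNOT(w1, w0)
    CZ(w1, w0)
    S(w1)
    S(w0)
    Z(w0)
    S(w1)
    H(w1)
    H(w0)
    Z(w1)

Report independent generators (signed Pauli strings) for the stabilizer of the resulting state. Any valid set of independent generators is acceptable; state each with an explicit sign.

The final state is stabilized by the group generated by +XI, +IX; other independent generating sets are equally valid. Key observation: gates 7-8 undo each other exactly, leaving only the rest of the circuit to track.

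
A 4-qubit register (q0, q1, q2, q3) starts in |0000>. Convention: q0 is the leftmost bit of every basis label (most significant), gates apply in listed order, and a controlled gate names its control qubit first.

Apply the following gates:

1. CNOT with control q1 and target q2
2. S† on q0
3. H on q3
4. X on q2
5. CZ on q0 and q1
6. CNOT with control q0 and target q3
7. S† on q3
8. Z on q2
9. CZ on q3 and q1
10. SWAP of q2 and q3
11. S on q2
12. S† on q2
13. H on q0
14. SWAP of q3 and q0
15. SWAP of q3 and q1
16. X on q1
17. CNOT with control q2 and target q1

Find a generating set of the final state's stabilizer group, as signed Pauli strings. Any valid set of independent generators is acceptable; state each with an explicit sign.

The final state is stabilized by the group generated by +IXII, -IIYI, -ZIII, +IIIZ; other independent generating sets are equally valid.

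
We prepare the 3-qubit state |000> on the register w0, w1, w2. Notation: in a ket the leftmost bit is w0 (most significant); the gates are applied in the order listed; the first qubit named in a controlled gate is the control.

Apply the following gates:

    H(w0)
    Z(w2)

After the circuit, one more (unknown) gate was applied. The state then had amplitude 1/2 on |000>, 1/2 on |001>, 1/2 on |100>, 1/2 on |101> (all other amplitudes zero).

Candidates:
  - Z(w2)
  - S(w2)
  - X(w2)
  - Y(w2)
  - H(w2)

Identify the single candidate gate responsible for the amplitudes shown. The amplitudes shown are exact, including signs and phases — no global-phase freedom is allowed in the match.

It was H(w2) that produced the state shown.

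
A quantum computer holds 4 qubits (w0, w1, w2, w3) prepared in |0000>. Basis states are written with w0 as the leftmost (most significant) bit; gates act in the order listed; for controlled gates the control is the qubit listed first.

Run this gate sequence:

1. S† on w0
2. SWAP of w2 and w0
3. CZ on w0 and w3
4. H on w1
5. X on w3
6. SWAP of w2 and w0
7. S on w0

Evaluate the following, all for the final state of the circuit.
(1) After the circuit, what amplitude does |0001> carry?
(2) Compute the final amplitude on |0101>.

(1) The final state's coefficient on |0001> equals sqrt(2)/2.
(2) The amplitude on |0101> is sqrt(2)/2.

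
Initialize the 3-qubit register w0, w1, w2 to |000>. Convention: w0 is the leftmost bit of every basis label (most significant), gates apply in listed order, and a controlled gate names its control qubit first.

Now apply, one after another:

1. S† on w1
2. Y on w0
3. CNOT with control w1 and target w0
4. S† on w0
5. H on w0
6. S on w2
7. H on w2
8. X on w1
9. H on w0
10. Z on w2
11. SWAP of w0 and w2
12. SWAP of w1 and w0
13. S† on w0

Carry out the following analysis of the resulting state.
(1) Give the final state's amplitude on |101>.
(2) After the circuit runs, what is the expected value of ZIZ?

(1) |101> carries amplitude -sqrt(2)*I/2 in the final state.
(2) In the final state, ZIZ has expectation 1.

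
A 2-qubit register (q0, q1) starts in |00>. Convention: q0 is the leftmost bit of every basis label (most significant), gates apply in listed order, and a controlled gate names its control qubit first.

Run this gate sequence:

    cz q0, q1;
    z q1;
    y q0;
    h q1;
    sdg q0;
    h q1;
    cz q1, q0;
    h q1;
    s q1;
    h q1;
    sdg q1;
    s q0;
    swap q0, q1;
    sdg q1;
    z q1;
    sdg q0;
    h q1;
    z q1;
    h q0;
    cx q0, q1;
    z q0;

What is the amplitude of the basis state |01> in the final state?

|01> carries amplitude -I/2 in the final state.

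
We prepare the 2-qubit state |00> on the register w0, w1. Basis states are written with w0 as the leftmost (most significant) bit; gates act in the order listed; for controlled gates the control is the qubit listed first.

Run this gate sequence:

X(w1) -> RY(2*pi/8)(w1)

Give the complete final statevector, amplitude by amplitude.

After the circuit, the state carries amplitude -sqrt(2 - sqrt(2))/2 on |00>, sqrt(sqrt(2) + 2)/2 on |01>, 0 on |10>, 0 on |11>.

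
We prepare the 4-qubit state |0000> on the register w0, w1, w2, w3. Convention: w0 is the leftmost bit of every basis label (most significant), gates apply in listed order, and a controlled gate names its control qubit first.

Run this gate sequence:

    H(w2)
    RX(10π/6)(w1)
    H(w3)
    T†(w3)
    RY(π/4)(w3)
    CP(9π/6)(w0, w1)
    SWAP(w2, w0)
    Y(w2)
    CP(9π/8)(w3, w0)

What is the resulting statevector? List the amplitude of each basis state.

The resulting statevector has amplitude 0 on |0000>, 0 on |0001>, -sqrt(3)*I*sqrt(sqrt(2) + 2)/8 + sqrt(3)*sqrt(2 - sqrt(2))*exp(I*pi/4)/8 on |0010>, -sqrt(3)*sqrt(sqrt(2) + 2)*exp(I*pi/4)/8 - sqrt(3)*I*sqrt(2 - sqrt(2))/8 on |0011>, 0 on |0100>, 0 on |0101>, sqrt(sqrt(2) + 2)/8 + sqrt(2 - sqrt(2))*exp(3*I*pi/4)/8 on |0110>, sqrt(2 - sqrt(2))/8 - sqrt(sqrt(2) + 2)*exp(3*I*pi/4)/8 on |0111>, 0 on |1000>, 0 on |1001>, -sqrt(3)*I*sqrt(sqrt(2) + 2)/8 + sqrt(3)*sqrt(2 - sqrt(2))*exp(I*pi/4)/8 on |1010>, sqrt(3)*(sqrt(sqrt(2) + 2) + sqrt(2 - sqrt(2))*exp(I*pi/4))*exp(3*I*pi/8)/8 on |1011>, 0 on |1100>, 0 on |1101>, sqrt(sqrt(2) + 2)/8 + sqrt(2 - sqrt(2))*exp(3*I*pi/4)/8 on |1110>, (-sqrt(2 - sqrt(2)) + sqrt(sqrt(2) + 2)*exp(3*I*pi/4))*exp(I*pi/8)/8 on |1111>.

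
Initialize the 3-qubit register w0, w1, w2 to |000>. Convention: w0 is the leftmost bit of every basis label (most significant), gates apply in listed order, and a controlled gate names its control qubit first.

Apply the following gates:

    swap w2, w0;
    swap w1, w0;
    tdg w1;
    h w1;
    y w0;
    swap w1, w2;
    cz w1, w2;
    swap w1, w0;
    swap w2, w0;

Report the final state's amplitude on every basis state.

The final amplitudes are sqrt(2)*I/2 on |010>, sqrt(2)*I/2 on |110>, and 0 on every other basis state.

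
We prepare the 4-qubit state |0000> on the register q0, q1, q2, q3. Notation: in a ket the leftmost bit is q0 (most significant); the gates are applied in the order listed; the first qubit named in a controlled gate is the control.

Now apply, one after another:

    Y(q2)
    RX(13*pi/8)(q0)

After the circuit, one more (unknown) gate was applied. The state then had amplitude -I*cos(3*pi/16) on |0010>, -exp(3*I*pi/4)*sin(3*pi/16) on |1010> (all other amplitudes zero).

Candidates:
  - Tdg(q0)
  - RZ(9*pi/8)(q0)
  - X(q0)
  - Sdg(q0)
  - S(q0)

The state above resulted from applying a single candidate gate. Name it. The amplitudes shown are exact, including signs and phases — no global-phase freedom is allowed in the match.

The unique candidate consistent with the amplitudes is Tdg(q0).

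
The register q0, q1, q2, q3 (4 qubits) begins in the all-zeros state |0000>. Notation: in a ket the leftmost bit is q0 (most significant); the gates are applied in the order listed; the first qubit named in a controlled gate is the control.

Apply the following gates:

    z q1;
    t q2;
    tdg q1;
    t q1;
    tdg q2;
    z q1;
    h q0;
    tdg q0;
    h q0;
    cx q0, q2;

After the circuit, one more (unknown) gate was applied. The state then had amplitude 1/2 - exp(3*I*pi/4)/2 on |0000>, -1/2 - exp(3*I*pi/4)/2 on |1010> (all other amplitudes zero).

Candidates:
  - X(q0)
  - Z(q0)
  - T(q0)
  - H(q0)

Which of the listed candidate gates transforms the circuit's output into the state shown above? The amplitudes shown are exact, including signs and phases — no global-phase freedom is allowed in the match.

It was Z(q0) that produced the state shown. Key observation: steps 1-6 multiply out to the identity, so the circuit reduces to the remaining gates.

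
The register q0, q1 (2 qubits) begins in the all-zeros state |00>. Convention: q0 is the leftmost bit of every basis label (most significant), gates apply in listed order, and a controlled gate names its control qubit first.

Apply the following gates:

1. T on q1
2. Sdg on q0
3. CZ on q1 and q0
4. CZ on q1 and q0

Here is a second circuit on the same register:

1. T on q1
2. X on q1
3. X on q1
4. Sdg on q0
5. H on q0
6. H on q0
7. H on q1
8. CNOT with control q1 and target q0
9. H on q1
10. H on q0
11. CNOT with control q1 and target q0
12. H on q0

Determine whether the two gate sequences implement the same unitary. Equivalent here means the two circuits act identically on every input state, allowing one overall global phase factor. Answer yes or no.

No — the two circuits implement different unitaries, even allowing a global phase.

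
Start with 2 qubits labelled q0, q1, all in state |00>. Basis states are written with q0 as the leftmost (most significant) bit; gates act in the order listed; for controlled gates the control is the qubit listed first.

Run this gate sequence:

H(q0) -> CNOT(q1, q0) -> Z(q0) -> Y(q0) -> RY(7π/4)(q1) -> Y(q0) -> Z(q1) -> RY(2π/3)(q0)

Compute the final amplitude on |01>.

The final state's coefficient on |01> equals sqrt(2 - sqrt(2))*(-sqrt(6) - sqrt(2))/8.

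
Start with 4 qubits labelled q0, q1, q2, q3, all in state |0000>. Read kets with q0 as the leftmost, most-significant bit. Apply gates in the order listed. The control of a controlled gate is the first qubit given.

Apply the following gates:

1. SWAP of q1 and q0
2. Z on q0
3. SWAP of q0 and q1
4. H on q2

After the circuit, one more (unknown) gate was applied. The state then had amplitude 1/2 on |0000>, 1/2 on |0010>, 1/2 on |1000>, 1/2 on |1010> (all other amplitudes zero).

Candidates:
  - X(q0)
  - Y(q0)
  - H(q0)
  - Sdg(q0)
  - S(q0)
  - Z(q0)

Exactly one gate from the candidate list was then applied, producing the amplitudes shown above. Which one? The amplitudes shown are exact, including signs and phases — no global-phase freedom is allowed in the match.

The unique candidate consistent with the amplitudes is H(q0).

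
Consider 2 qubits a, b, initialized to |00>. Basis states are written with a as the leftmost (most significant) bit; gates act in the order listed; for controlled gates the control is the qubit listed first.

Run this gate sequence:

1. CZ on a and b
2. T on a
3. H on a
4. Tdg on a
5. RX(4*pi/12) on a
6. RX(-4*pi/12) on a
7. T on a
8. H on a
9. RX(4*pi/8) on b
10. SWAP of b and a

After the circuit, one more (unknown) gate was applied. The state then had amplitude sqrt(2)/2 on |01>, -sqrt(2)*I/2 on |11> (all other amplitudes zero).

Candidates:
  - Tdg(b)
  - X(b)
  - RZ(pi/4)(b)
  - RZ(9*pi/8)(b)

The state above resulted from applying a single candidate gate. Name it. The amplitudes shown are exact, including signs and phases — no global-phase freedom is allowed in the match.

It was X(b) that produced the state shown. Key observation: the block from step 3 through step 8 cancels to the identity and can be dropped.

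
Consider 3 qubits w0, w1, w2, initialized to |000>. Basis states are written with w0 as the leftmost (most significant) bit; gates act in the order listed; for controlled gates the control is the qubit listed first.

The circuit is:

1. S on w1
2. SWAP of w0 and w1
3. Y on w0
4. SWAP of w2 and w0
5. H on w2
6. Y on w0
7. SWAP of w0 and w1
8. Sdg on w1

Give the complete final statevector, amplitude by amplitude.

The final amplitudes are sqrt(2)*I/2 on |010>, -sqrt(2)*I/2 on |011>, and 0 on every other basis state.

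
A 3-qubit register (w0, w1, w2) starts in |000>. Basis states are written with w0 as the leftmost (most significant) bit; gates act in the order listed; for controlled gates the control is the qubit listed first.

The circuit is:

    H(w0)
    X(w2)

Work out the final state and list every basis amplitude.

After the circuit, the state carries amplitude sqrt(2)/2 on |001>, sqrt(2)/2 on |101>, and 0 on every other basis state.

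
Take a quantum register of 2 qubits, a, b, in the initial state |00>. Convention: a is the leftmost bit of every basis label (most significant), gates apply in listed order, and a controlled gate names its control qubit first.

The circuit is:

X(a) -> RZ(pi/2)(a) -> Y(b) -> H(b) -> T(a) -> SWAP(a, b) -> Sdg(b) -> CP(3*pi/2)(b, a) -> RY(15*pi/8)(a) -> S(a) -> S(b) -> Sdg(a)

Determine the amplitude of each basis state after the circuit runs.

After the circuit, the state carries amplitude 0 on |00>, sqrt(2)*exp(I*pi/16)/2 on |01>, 0 on |10>, sqrt(2)*(-sin(pi/16) + I*cos(pi/16))/2 on |11>.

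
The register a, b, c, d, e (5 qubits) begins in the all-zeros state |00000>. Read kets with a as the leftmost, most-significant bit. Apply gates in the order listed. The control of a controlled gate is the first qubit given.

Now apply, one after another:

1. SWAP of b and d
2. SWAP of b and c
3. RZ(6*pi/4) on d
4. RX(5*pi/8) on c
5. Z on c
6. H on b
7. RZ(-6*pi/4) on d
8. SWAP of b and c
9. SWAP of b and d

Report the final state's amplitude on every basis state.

After the circuit, the state carries amplitude sqrt(2)*cos(5*pi/16)/2 on |00000>, sqrt(2)*I*sin(5*pi/16)/2 on |00010>, sqrt(2)*cos(5*pi/16)/2 on |00100>, sqrt(2)*I*sin(5*pi/16)/2 on |00110>, and 0 on every other basis state.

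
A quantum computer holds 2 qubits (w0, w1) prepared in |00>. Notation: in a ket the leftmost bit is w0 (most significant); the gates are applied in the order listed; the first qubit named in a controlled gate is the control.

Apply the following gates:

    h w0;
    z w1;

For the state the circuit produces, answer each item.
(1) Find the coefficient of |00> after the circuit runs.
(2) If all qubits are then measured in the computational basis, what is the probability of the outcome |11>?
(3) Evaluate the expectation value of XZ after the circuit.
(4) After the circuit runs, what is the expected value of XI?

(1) The amplitude on |00> is sqrt(2)/2.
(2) The probability of measuring |11> is 0.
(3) In the final state, XZ has expectation 1.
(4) In the final state, XI has expectation 1.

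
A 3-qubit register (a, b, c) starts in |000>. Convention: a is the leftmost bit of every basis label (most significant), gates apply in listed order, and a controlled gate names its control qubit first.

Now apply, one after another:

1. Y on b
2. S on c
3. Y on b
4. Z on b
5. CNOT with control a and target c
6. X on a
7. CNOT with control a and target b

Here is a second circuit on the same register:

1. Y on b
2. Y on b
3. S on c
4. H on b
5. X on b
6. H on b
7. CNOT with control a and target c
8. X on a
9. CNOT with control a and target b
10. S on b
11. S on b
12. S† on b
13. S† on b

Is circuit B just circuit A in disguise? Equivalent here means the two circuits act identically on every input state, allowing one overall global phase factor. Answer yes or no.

Yes — the two circuits implement the same unitary up to a global phase.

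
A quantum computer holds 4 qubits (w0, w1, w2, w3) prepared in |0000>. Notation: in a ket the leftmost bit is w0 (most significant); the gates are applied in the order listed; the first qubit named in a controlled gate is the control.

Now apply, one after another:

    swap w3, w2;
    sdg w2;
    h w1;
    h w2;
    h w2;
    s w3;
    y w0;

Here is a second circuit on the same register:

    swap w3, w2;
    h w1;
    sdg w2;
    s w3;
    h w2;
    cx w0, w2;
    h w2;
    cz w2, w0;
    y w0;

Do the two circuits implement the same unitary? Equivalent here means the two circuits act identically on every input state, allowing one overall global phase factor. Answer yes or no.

Yes, they are equivalent — the unitaries differ by at most a global phase.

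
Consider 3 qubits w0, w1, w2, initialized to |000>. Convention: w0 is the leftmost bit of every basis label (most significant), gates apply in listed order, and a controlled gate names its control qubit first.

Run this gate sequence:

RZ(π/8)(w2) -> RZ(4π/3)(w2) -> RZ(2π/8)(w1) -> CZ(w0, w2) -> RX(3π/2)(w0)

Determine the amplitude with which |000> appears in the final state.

|000> carries amplitude sqrt(2)*exp(7*I*pi/48)/2 in the final state.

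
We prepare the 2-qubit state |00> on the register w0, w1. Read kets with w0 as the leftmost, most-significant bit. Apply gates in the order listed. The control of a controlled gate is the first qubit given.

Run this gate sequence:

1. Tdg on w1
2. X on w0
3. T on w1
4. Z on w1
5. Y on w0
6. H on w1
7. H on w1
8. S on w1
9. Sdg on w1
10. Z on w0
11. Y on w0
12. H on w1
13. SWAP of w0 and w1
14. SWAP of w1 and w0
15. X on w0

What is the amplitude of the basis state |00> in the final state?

The final state's coefficient on |00> equals sqrt(2)/2.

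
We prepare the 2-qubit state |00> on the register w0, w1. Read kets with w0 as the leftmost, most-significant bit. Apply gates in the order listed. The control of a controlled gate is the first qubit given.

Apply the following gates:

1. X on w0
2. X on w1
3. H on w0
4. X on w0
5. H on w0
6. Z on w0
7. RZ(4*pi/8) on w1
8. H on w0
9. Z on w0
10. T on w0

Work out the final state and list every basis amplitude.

The resulting statevector has amplitude 0 on |00>, sqrt(2)*exp(I*pi/4)/2 on |01>, 0 on |10>, sqrt(2)*I/2 on |11>. Key observation: gates 3-6 undo each other exactly, leaving only the rest of the circuit to track.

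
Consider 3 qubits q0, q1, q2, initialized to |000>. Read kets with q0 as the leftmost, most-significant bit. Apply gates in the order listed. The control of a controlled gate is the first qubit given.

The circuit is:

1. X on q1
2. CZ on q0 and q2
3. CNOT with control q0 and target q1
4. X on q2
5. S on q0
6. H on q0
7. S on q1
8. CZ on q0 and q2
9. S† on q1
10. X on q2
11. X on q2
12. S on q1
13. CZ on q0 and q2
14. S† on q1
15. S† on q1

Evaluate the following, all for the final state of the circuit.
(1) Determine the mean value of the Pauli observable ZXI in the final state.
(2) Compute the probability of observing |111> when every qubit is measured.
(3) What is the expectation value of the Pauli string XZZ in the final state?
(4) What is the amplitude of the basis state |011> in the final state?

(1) The expectation value of ZXI is 0. Key observation: steps 7-14 multiply out to the identity, so the circuit reduces to the remaining gates.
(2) The probability of measuring |111> is 1/2.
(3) In the final state, XZZ has expectation 1.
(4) |011> carries amplitude -sqrt(2)*I/2 in the final state.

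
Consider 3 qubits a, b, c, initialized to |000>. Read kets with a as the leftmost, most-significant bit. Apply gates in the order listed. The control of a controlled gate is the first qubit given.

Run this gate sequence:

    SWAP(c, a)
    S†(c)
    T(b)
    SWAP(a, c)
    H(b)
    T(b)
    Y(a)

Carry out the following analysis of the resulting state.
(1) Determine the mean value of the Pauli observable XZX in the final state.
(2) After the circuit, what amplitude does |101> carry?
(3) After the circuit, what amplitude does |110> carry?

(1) In the final state, XZX has expectation 0.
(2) The amplitude on |101> is 0.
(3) The amplitude on |110> is sqrt(2)*exp(3*I*pi/4)/2.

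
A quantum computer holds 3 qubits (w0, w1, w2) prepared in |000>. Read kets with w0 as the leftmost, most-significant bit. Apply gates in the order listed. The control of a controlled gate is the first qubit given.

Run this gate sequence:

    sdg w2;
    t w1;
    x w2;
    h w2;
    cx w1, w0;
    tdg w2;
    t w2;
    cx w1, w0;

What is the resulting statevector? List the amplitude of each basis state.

The resulting statevector has amplitude sqrt(2)/2 on |000>, -sqrt(2)/2 on |001>, and 0 on every other basis state. Key observation: steps 5-8 multiply out to the identity, so the circuit reduces to the remaining gates.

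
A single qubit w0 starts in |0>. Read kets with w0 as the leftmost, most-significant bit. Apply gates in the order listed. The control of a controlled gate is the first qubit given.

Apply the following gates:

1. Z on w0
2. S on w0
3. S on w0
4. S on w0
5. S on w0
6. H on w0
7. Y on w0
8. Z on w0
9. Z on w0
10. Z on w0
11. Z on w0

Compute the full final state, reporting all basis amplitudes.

The resulting statevector has amplitude -sqrt(2)*I/2 on |0>, sqrt(2)*I/2 on |1>. Key observation: the block from step 2 through step 5 cancels to the identity and can be dropped.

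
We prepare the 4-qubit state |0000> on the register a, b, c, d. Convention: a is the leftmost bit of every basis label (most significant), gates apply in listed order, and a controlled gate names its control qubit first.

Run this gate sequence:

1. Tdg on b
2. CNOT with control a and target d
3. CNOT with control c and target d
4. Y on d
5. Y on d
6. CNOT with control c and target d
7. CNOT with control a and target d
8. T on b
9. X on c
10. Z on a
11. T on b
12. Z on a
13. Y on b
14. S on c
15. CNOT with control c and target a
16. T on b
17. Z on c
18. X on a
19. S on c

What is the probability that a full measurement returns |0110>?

Outcome |0110> occurs with probability 1. Key observation: the block from step 1 through step 8 cancels to the identity and can be dropped.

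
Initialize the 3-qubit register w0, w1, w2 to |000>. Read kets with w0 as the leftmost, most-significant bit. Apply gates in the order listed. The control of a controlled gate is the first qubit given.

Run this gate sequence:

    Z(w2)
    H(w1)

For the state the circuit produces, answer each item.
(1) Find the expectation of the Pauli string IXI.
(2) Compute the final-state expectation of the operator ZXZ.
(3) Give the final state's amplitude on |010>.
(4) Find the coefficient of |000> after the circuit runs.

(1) The observable IXI averages to 1.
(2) The expectation value of ZXZ is 1.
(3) |010> carries amplitude sqrt(2)/2 in the final state.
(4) |000> carries amplitude sqrt(2)/2 in the final state.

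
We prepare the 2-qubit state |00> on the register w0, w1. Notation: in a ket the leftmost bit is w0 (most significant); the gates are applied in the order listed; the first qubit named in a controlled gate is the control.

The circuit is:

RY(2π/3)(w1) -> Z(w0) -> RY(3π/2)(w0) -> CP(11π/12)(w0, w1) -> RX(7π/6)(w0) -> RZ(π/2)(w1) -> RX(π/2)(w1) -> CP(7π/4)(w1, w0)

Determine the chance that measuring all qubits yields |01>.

The probability of measuring |01> is -sqrt(3)/16 + 3*sqrt(2)/128 + 9*sqrt(6)/128 + 11/32.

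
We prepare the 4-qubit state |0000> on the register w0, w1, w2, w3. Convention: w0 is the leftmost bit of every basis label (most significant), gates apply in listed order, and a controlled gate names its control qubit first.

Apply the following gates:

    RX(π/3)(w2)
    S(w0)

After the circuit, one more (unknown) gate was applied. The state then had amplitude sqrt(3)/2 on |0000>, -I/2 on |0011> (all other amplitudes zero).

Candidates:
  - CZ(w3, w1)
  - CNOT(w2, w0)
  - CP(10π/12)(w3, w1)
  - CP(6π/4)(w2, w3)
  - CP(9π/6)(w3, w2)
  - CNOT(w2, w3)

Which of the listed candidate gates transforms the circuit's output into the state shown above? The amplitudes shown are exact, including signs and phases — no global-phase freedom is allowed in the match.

The unique candidate consistent with the amplitudes is CNOT(w2, w3).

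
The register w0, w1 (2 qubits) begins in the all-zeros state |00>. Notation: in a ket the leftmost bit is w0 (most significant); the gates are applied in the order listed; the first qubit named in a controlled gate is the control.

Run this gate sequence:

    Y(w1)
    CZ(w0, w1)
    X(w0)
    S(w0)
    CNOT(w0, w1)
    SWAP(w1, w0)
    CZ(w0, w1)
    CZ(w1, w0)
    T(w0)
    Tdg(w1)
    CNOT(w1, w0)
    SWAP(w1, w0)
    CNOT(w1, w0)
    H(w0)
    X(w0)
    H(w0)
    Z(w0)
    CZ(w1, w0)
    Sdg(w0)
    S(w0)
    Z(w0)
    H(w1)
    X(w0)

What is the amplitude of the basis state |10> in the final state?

The amplitude on |10> is sqrt(2)*exp(3*I*pi/4)/2. Key observation: the block from step 14 through step 17 cancels to the identity and can be dropped.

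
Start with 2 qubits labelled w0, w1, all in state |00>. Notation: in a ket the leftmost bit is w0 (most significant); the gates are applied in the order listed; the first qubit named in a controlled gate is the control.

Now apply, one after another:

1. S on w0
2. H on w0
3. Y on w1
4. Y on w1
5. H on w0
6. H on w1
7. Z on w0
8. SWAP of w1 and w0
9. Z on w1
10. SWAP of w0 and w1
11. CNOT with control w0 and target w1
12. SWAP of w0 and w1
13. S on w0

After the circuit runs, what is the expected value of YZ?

The observable YZ averages to 1. Key observation: steps 2-5 multiply out to the identity, so the circuit reduces to the remaining gates.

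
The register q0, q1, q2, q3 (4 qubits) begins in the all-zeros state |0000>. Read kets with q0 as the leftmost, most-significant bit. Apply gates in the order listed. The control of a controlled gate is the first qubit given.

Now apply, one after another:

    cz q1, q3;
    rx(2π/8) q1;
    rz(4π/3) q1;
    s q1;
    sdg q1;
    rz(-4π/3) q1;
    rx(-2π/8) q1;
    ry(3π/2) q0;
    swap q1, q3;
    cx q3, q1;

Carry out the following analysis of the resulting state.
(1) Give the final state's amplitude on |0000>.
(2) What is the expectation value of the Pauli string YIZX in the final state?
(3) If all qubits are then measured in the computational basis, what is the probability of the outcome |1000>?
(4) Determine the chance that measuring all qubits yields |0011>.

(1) The final state's coefficient on |0000> equals -sqrt(2)/2. Key observation: gates 2-7 undo each other exactly, leaving only the rest of the circuit to track.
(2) The observable YIZX averages to 0.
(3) The probability of measuring |1000> is 1/2.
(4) Outcome |0011> occurs with probability 0.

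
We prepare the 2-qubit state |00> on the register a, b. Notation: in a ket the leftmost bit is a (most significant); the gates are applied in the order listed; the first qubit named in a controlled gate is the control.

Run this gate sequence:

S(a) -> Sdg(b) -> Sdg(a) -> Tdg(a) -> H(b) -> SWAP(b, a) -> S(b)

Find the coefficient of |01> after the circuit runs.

The final state's coefficient on |01> equals 0.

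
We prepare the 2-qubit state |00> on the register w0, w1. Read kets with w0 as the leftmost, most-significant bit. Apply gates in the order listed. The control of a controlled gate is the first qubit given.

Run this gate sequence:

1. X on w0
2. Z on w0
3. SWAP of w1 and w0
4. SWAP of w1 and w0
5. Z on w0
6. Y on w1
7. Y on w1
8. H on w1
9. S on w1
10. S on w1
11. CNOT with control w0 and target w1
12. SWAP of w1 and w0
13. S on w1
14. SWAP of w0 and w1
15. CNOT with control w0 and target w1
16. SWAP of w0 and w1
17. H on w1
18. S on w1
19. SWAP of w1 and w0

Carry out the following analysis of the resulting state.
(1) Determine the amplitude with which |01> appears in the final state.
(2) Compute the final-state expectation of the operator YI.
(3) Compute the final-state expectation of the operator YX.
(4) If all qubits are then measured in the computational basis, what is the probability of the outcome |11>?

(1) |01> carries amplitude -I/2 in the final state. Key observation: steps 3-4 multiply out to the identity, so the circuit reduces to the remaining gates.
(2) The expectation value of YI is -1.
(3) The expectation value of YX is 1.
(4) Outcome |11> occurs with probability 1/4.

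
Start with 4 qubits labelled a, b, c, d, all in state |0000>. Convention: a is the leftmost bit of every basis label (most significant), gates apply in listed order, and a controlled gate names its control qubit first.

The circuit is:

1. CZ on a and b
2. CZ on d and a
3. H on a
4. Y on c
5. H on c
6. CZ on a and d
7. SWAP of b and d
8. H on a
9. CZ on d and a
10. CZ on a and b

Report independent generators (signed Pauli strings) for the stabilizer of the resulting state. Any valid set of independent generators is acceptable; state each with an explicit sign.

The final state is stabilized by the group generated by -IIXI, +ZIII, +IZII, +IIIZ; other independent generating sets are equally valid.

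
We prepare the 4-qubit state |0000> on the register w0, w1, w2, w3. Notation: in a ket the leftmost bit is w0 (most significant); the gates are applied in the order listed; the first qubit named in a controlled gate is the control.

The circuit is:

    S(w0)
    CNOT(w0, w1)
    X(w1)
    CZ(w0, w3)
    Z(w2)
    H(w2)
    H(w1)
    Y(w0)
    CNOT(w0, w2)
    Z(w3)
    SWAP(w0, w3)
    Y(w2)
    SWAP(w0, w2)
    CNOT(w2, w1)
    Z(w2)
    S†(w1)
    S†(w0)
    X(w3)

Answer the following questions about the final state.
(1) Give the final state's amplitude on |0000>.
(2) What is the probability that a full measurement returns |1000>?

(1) |0000> carries amplitude 1/2 in the final state.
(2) The probability of measuring |1000> is 1/4.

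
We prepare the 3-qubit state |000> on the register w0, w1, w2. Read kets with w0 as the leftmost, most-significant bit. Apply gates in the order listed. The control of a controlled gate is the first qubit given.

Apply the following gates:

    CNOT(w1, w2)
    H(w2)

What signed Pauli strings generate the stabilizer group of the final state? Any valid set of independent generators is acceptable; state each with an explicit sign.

The final state is stabilized by the group generated by +IIX, +ZII, +IZI; other independent generating sets are equally valid.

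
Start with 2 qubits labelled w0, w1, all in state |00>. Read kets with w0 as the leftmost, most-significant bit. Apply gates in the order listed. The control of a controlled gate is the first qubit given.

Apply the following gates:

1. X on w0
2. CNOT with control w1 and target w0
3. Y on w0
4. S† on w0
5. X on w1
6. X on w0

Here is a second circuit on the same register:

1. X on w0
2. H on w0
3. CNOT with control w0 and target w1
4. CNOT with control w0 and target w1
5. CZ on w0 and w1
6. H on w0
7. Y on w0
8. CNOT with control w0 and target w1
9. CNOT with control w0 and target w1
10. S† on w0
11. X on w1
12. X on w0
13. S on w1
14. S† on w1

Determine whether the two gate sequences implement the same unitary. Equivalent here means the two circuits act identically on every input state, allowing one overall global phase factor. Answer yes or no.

Yes, they are equivalent — the unitaries differ by at most a global phase.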